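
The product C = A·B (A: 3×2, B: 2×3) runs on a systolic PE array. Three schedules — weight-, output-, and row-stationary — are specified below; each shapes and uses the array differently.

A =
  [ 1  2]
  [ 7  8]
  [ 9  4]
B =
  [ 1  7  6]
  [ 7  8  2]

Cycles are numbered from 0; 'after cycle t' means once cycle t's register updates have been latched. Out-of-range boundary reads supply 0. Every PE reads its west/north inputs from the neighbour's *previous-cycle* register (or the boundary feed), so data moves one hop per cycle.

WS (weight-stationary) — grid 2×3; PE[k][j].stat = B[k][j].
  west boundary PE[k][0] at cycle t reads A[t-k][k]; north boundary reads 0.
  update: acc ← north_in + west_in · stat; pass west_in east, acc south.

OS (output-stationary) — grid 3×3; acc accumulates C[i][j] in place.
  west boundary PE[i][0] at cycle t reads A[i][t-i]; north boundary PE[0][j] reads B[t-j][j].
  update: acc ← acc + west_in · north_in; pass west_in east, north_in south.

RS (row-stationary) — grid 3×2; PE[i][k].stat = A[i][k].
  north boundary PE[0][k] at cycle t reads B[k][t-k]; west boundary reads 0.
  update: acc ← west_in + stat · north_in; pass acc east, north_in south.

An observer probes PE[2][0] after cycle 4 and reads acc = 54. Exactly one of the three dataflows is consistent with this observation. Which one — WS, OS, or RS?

dataflow = RS

WS (2×3): PE[2][0] does not exist.
OS (3×3 grid), PE[2][0]:
  cycle 0: PE[2][0] → acc 0, east 0, south 0
  cycle 1: PE[2][0] → acc 0, east 0, south 0
  cycle 2: PE[2][0] → acc 9, east 9, south 1
  cycle 3: PE[2][0] → acc 37, east 4, south 7
  cycle 4: PE[2][0] → acc 37, east 0, south 0
RS (3×2 grid), PE[2][0]:
  cycle 0: PE[2][0] → acc 0, east 0, south 0
  cycle 1: PE[2][0] → acc 0, east 0, south 0
  cycle 2: PE[2][0] → acc 9, east 9, south 1
  cycle 3: PE[2][0] → acc 63, east 63, south 7
  cycle 4: PE[2][0] → acc 54, east 54, south 6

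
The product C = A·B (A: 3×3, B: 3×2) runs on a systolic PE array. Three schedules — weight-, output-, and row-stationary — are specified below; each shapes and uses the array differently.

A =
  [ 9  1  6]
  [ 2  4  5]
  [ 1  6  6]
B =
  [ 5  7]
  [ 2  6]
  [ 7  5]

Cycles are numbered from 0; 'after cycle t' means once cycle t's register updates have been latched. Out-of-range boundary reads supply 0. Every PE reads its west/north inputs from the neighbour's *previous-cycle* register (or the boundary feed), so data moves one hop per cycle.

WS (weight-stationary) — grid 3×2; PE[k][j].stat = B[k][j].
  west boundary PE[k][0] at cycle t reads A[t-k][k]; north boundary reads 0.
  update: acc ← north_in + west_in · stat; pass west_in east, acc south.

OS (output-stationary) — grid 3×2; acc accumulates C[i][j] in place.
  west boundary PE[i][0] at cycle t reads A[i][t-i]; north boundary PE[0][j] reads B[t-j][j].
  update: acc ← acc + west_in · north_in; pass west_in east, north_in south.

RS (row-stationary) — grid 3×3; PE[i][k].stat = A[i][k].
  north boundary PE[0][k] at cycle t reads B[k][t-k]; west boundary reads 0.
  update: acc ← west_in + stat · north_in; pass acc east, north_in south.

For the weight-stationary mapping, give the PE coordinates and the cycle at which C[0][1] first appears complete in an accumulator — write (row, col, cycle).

(row, col, cycle) = (2, 1, 3)

WS: C[0][1] accumulates in PE[2][1]:
  @0  [2,1]  acc 0  |  →0  ↓0
  @1  [2,1]  acc 0  |  →0  ↓0
  @2  [2,1]  acc 0  |  →0  ↓0
  @3  [2,1]  acc 99  |  →6  ↓99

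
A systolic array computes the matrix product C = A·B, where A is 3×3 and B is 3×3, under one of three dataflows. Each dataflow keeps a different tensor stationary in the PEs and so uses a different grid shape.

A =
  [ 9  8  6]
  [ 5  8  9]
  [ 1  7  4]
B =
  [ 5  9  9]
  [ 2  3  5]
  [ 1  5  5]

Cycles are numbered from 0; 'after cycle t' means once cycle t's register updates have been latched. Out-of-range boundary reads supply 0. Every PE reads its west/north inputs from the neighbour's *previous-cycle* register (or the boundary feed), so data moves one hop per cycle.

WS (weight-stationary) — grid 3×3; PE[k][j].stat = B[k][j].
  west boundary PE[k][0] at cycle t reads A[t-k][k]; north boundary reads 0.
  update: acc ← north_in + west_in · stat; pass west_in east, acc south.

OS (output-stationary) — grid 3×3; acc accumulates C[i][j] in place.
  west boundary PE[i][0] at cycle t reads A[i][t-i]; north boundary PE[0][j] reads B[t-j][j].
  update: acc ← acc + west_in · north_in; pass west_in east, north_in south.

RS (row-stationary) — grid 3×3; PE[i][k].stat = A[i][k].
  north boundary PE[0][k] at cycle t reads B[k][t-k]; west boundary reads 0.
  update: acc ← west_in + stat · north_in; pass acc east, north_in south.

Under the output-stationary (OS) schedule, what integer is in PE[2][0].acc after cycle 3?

OS (3×3). Following PE[2][0] plus its west/north inputs:
  t=0 PE[1][0]: acc=0 h=0 v=0
  t=0 PE[2][0]: acc=0 h=0 v=0
  t=1 PE[1][0]: acc=25 h=5 v=5
  t=1 PE[2][0]: acc=0 h=0 v=0
  t=2 PE[1][0]: acc=41 h=8 v=2
  t=2 PE[2][0]: acc=5 h=1 v=5
  t=3 PE[1][0]: acc=50 h=9 v=1
  t=3 PE[2][0]: acc=19 h=7 v=2

PE[2][0].acc = 19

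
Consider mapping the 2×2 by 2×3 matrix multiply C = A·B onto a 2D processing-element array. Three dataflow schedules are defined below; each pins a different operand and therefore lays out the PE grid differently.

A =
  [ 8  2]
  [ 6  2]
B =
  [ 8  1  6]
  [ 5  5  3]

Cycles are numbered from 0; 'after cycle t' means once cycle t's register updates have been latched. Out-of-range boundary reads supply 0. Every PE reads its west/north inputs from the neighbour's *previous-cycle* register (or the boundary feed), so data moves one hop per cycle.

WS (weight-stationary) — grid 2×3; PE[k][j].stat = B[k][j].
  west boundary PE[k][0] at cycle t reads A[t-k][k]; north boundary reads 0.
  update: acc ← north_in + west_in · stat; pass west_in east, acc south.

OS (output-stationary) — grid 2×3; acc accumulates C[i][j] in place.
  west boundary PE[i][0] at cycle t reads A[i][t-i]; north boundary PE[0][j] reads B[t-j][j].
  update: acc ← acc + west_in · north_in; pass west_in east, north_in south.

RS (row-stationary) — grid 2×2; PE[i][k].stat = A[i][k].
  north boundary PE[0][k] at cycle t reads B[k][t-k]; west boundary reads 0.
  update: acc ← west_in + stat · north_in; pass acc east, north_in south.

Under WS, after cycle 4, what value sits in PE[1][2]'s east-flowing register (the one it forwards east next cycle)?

WS (2×3). Following PE[1][2] plus its west/north inputs:
  @0  [0,2]  acc 0  |  →0  ↓0
  @0  [1,1]  acc 0  |  →0  ↓0
  @0  [1,2]  acc 0  |  →0  ↓0
  @1  [0,2]  acc 0  |  →0  ↓0
  @1  [1,1]  acc 0  |  →0  ↓0
  @1  [1,2]  acc 0  |  →0  ↓0
  @2  [0,2]  acc 48  |  →8  ↓48
  @2  [1,1]  acc 18  |  →2  ↓18
  @2  [1,2]  acc 0  |  →0  ↓0
  @3  [0,2]  acc 36  |  →6  ↓36
  @3  [1,1]  acc 16  |  →2  ↓16
  @3  [1,2]  acc 54  |  →2  ↓54
  @4  [0,2]  acc 0  |  →0  ↓0
  @4  [1,1]  acc 0  |  →0  ↓0
  @4  [1,2]  acc 42  |  →2  ↓42

register = 2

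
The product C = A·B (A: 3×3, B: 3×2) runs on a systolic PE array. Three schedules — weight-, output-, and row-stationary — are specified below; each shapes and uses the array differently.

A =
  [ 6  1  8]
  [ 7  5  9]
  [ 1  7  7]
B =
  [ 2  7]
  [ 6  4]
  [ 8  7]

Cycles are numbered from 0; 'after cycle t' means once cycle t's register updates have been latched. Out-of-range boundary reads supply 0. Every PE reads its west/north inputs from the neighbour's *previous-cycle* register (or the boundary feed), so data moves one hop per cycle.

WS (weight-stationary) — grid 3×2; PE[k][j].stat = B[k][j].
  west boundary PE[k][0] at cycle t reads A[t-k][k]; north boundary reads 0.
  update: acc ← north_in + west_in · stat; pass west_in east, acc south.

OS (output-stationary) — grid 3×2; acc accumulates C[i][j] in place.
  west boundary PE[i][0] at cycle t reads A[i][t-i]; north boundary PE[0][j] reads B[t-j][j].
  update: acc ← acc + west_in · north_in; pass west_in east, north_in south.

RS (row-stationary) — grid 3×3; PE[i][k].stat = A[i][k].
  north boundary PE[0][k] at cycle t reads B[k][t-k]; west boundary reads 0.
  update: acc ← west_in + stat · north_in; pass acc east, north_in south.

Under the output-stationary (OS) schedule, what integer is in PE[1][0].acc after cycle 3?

OS (3×2). Following PE[1][0] plus its west/north inputs:
  after 0 — PE[0][0] acc=12, pass-E 6, pass-S 2
  after 0 — PE[1][0] acc=0, pass-E 0, pass-S 0
  after 1 — PE[0][0] acc=18, pass-E 1, pass-S 6
  after 1 — PE[1][0] acc=14, pass-E 7, pass-S 2
  after 2 — PE[0][0] acc=82, pass-E 8, pass-S 8
  after 2 — PE[1][0] acc=44, pass-E 5, pass-S 6
  after 3 — PE[0][0] acc=82, pass-E 0, pass-S 0
  after 3 — PE[1][0] acc=116, pass-E 9, pass-S 8

PE[1][0].acc = 116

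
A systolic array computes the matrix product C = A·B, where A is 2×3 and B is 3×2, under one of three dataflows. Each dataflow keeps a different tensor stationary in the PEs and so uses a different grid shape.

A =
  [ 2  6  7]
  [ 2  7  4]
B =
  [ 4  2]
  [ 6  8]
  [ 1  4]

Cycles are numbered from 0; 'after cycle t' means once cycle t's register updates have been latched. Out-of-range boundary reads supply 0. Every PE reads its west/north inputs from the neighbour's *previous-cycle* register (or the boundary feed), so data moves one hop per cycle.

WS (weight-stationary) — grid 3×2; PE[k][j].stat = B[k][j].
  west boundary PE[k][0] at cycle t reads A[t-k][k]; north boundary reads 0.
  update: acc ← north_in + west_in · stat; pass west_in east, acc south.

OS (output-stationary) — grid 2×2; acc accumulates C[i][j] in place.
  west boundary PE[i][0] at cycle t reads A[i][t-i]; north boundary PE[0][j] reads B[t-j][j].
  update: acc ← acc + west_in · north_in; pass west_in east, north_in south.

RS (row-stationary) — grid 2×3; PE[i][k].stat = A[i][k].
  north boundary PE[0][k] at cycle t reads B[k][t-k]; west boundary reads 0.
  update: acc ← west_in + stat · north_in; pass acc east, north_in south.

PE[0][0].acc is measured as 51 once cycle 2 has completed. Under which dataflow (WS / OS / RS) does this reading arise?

dataflow = OS

— WS: 3×2; PE[0][0] trace:
  step 0 · PE0,0: acc=8; fwd→2 fwd↓8
  step 1 · PE0,0: acc=8; fwd→2 fwd↓8
  step 2 · PE0,0: acc=0; fwd→0 fwd↓0
— OS: 2×2; PE[0][0] trace:
  step 0 · PE0,0: acc=8; fwd→2 fwd↓4
  step 1 · PE0,0: acc=44; fwd→6 fwd↓6
  step 2 · PE0,0: acc=51; fwd→7 fwd↓1
— RS: 2×3; PE[0][0] trace:
  step 0 · PE0,0: acc=8; fwd→8 fwd↓4
  step 1 · PE0,0: acc=4; fwd→4 fwd↓2
  step 2 · PE0,0: acc=0; fwd→0 fwd↓0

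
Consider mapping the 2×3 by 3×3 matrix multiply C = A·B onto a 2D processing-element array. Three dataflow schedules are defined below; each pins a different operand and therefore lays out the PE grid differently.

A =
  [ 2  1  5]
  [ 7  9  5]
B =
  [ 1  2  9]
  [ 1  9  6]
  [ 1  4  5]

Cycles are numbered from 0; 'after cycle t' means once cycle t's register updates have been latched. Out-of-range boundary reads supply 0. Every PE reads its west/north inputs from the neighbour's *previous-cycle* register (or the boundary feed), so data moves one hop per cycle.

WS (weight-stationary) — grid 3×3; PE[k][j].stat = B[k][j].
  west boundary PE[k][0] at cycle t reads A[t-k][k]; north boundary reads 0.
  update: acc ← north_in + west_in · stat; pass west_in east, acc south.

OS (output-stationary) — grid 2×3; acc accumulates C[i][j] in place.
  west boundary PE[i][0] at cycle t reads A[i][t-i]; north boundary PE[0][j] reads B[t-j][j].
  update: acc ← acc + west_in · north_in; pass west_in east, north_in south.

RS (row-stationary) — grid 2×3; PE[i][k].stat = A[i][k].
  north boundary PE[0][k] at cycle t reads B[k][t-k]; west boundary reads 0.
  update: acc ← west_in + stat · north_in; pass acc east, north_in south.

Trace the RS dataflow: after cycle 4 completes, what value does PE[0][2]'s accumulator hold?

RS 2×3: PE[0][2] cycle-by-cycle (with neighbour feeds):
  @0  [0,1]  acc 0  |  →0  ↓0
  @0  [0,2]  acc 0  |  →0  ↓0
  @1  [0,1]  acc 3  |  →3  ↓1
  @1  [0,2]  acc 0  |  →0  ↓0
  @2  [0,1]  acc 13  |  →13  ↓9
  @2  [0,2]  acc 8  |  →8  ↓1
  @3  [0,1]  acc 24  |  →24  ↓6
  @3  [0,2]  acc 33  |  →33  ↓4
  @4  [0,1]  acc 0  |  →0  ↓0
  @4  [0,2]  acc 49  |  →49  ↓5

PE[0][2].acc = 49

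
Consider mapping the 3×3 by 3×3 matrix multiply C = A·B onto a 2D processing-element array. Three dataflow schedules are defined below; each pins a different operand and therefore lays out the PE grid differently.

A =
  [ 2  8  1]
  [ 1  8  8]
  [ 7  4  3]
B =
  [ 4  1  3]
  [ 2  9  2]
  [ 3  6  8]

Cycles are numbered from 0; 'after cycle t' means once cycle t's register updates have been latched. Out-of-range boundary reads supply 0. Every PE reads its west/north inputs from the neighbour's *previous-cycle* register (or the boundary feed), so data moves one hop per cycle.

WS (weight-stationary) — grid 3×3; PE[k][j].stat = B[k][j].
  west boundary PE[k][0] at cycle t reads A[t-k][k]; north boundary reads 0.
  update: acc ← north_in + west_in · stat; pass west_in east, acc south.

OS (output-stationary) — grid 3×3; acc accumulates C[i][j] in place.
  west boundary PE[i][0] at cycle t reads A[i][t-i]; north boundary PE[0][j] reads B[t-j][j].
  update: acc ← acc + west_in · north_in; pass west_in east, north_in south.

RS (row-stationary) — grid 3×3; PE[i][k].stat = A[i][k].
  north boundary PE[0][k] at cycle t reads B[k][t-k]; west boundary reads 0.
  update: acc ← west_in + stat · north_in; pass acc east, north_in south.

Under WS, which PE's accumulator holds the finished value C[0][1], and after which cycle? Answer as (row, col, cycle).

Under WS, C[0][1] lands at PE[2][1]:
  0: (2,1).acc=0  regs=<0,0>
  1: (2,1).acc=0  regs=<0,0>
  2: (2,1).acc=0  regs=<0,0>
  3: (2,1).acc=80  regs=<1,80>

(row, col, cycle) = (2, 1, 3)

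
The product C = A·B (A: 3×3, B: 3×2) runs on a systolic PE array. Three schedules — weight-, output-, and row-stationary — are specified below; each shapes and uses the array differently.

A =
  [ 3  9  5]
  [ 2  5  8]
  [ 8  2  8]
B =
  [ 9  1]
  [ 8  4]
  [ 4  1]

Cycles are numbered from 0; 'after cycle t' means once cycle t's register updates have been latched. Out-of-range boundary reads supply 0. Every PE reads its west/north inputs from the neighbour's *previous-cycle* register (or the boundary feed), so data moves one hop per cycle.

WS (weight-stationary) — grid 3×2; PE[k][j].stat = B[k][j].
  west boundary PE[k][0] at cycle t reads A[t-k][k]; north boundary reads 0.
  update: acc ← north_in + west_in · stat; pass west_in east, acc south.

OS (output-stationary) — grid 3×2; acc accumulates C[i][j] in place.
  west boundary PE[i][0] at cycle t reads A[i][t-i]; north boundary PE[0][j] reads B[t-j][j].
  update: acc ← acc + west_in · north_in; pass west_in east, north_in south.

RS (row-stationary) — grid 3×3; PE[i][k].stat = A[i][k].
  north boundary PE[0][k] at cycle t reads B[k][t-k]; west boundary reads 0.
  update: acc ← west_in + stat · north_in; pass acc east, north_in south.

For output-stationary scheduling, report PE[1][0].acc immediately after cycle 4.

PE[1][0].acc = 90

Tracing OS — 3×2 array, target PE[1][0]:
  step 0 · PE0,0: acc=27; fwd→3 fwd↓9
  step 0 · PE1,0: acc=0; fwd→0 fwd↓0
  step 1 · PE0,0: acc=99; fwd→9 fwd↓8
  step 1 · PE1,0: acc=18; fwd→2 fwd↓9
  step 2 · PE0,0: acc=119; fwd→5 fwd↓4
  step 2 · PE1,0: acc=58; fwd→5 fwd↓8
  step 3 · PE0,0: acc=119; fwd→0 fwd↓0
  step 3 · PE1,0: acc=90; fwd→8 fwd↓4
  step 4 · PE0,0: acc=119; fwd→0 fwd↓0
  step 4 · PE1,0: acc=90; fwd→0 fwd↓0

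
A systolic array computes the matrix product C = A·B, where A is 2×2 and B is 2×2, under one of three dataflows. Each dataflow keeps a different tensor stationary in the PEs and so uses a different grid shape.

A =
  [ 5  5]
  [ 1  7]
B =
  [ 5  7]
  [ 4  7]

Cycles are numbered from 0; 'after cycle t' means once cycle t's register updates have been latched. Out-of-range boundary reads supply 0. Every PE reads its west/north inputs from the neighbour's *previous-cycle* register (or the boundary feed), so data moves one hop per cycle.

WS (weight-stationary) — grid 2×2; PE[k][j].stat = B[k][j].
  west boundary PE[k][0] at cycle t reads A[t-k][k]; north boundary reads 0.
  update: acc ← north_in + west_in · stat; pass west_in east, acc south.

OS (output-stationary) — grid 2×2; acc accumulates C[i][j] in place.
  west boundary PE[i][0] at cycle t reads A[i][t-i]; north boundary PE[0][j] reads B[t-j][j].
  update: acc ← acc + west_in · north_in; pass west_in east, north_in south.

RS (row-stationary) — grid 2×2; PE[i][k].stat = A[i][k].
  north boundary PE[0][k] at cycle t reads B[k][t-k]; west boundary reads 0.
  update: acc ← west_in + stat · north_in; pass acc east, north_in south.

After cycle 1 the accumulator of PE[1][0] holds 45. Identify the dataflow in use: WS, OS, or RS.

WS (2×2 grid), PE[1][0]:
  c0 r1c0: 0 / 0 / 0
  c1 r1c0: 45 / 5 / 45
OS (2×2 grid), PE[1][0]:
  c0 r1c0: 0 / 0 / 0
  c1 r1c0: 5 / 1 / 5
RS (2×2 grid), PE[1][0]:
  c0 r1c0: 0 / 0 / 0
  c1 r1c0: 5 / 5 / 5

dataflow = WS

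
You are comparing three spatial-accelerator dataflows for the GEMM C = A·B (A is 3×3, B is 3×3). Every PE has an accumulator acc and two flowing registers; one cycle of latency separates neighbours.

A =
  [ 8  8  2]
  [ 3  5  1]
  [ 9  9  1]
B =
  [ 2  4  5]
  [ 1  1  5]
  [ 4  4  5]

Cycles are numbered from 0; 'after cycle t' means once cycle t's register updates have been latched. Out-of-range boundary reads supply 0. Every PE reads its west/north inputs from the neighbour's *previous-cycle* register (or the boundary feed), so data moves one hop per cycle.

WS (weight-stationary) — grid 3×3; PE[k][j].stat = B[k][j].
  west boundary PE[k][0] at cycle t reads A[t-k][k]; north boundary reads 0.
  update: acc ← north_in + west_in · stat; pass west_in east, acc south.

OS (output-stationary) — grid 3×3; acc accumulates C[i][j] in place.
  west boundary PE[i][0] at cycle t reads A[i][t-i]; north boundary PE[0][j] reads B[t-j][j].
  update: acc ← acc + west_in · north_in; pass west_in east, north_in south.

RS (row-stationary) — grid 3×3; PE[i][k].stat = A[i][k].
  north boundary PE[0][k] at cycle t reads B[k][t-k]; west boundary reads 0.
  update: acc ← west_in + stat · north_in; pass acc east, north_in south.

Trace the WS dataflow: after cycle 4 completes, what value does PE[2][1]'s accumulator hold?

WS 3×3: PE[2][1] cycle-by-cycle (with neighbour feeds):
  t=0 PE[1][1]: acc=0 h=0 v=0
  t=0 PE[2][0]: acc=0 h=0 v=0
  t=0 PE[2][1]: acc=0 h=0 v=0
  t=1 PE[1][1]: acc=0 h=0 v=0
  t=1 PE[2][0]: acc=0 h=0 v=0
  t=1 PE[2][1]: acc=0 h=0 v=0
  t=2 PE[1][1]: acc=40 h=8 v=40
  t=2 PE[2][0]: acc=32 h=2 v=32
  t=2 PE[2][1]: acc=0 h=0 v=0
  t=3 PE[1][1]: acc=17 h=5 v=17
  t=3 PE[2][0]: acc=15 h=1 v=15
  t=3 PE[2][1]: acc=48 h=2 v=48
  t=4 PE[1][1]: acc=45 h=9 v=45
  t=4 PE[2][0]: acc=31 h=1 v=31
  t=4 PE[2][1]: acc=21 h=1 v=21

PE[2][1].acc = 21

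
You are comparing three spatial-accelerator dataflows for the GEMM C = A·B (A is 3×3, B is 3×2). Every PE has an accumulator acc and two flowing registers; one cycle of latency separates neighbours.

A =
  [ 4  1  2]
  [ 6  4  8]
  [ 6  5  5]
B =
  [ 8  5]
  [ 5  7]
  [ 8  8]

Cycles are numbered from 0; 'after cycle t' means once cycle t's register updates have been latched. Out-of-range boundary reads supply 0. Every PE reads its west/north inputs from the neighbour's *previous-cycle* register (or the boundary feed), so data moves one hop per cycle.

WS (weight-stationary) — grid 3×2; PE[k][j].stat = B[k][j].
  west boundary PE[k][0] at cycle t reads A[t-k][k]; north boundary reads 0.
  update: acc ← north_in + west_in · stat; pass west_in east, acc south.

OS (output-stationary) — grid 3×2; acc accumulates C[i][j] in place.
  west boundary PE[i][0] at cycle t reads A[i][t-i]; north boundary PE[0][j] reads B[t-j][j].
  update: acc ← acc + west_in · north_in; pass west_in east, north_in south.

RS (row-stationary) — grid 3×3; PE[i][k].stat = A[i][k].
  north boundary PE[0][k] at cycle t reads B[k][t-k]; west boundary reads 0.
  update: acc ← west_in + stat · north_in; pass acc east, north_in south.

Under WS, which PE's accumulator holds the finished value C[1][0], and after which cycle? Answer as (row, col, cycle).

Under WS, C[1][0] lands at PE[2][0]:
  cycle 0: PE[2][0] → acc 0, east 0, south 0
  cycle 1: PE[2][0] → acc 0, east 0, south 0
  cycle 2: PE[2][0] → acc 53, east 2, south 53
  cycle 3: PE[2][0] → acc 132, east 8, south 132

(row, col, cycle) = (2, 0, 3)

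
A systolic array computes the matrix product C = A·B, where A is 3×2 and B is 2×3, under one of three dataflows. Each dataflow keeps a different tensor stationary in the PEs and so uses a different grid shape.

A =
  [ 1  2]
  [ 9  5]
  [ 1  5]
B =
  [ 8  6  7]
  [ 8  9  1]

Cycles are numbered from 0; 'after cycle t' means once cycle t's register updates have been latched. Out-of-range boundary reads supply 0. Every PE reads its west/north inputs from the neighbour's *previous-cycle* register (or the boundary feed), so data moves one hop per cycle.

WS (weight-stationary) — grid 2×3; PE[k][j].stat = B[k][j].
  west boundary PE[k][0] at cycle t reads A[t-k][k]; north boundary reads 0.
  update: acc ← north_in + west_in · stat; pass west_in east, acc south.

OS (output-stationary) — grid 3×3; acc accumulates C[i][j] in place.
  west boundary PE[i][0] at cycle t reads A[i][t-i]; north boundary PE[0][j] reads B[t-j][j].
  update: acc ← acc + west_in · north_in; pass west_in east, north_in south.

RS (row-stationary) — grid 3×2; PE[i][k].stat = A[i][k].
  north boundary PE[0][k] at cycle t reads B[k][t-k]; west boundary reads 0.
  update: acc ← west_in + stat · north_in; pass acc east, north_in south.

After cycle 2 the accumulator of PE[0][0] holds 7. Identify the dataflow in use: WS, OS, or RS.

— WS: 2×3; PE[0][0] trace:
  0: (0,0).acc=8  regs=<1,8>
  1: (0,0).acc=72  regs=<9,72>
  2: (0,0).acc=8  regs=<1,8>
— OS: 3×3; PE[0][0] trace:
  0: (0,0).acc=8  regs=<1,8>
  1: (0,0).acc=24  regs=<2,8>
  2: (0,0).acc=24  regs=<0,0>
— RS: 3×2; PE[0][0] trace:
  0: (0,0).acc=8  regs=<8,8>
  1: (0,0).acc=6  regs=<6,6>
  2: (0,0).acc=7  regs=<7,7>

dataflow = RS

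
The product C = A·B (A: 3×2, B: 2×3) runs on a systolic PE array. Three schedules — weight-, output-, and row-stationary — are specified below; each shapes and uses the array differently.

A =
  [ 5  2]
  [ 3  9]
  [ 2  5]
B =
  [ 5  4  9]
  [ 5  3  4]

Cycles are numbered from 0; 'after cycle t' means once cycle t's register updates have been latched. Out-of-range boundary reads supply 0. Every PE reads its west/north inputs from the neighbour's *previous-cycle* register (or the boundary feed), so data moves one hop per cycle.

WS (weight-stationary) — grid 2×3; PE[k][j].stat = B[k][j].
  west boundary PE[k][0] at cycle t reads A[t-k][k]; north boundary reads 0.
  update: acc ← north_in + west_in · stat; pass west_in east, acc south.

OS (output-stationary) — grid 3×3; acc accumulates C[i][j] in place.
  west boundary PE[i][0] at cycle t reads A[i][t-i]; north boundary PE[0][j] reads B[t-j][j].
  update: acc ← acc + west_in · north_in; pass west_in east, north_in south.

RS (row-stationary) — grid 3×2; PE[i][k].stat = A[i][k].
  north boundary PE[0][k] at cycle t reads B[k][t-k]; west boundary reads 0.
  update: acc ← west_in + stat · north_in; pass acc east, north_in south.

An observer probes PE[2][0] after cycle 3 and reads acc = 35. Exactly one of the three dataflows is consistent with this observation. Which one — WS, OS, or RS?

dataflow = OS

WS (2×3): PE[2][0] does not exist.
Under OS (3×3), PE[2][0]:
  c0 r2c0: 0 / 0 / 0
  c1 r2c0: 0 / 0 / 0
  c2 r2c0: 10 / 2 / 5
  c3 r2c0: 35 / 5 / 5
Under RS (3×2), PE[2][0]:
  c0 r2c0: 0 / 0 / 0
  c1 r2c0: 0 / 0 / 0
  c2 r2c0: 10 / 10 / 5
  c3 r2c0: 8 / 8 / 4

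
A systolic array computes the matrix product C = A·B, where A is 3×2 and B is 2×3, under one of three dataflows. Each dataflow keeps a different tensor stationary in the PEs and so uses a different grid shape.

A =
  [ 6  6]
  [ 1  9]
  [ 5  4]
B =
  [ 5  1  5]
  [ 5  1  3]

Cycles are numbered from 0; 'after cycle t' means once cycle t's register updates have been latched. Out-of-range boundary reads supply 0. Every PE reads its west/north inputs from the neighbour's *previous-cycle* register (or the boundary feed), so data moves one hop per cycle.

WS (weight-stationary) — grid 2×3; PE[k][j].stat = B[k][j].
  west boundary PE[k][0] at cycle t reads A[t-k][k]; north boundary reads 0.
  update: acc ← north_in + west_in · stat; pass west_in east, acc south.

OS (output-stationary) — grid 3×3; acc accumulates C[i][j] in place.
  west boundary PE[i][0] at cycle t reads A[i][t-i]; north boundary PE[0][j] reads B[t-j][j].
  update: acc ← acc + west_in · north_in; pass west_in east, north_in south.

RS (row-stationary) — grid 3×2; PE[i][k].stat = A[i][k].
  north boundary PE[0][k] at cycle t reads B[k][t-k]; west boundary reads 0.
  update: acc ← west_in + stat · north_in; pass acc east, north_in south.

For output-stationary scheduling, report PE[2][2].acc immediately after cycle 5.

OS (3×3). Following PE[2][2] plus its west/north inputs:
  0: (1,2).acc=0  regs=<0,0>
  0: (2,1).acc=0  regs=<0,0>
  0: (2,2).acc=0  regs=<0,0>
  1: (1,2).acc=0  regs=<0,0>
  1: (2,1).acc=0  regs=<0,0>
  1: (2,2).acc=0  regs=<0,0>
  2: (1,2).acc=0  regs=<0,0>
  2: (2,1).acc=0  regs=<0,0>
  2: (2,2).acc=0  regs=<0,0>
  3: (1,2).acc=5  regs=<1,5>
  3: (2,1).acc=5  regs=<5,1>
  3: (2,2).acc=0  regs=<0,0>
  4: (1,2).acc=32  regs=<9,3>
  4: (2,1).acc=9  regs=<4,1>
  4: (2,2).acc=25  regs=<5,5>
  5: (1,2).acc=32  regs=<0,0>
  5: (2,1).acc=9  regs=<0,0>
  5: (2,2).acc=37  regs=<4,3>

PE[2][2].acc = 37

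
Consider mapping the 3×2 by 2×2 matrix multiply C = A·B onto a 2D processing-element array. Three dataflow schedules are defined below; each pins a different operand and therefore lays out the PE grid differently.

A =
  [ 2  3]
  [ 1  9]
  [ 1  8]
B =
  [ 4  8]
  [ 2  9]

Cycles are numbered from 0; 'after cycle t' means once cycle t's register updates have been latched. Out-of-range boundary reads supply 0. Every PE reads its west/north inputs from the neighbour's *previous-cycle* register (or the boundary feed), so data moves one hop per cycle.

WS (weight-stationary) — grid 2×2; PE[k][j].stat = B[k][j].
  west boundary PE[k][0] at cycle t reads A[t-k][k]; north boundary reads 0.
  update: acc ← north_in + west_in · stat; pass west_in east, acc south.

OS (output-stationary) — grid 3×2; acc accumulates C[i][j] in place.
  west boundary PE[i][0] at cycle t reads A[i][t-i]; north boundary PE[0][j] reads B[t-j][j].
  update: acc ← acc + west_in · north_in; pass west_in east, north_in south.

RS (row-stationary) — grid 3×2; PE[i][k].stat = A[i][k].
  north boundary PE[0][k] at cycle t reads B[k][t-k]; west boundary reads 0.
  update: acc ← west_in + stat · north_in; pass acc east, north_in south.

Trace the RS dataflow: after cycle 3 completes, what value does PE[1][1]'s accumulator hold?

PE[1][1].acc = 89

RS (3×2). Following PE[1][1] plus its west/north inputs:
  cycle 0: PE[0][1] → acc 0, east 0, south 0
  cycle 0: PE[1][0] → acc 0, east 0, south 0
  cycle 0: PE[1][1] → acc 0, east 0, south 0
  cycle 1: PE[0][1] → acc 14, east 14, south 2
  cycle 1: PE[1][0] → acc 4, east 4, south 4
  cycle 1: PE[1][1] → acc 0, east 0, south 0
  cycle 2: PE[0][1] → acc 43, east 43, south 9
  cycle 2: PE[1][0] → acc 8, east 8, south 8
  cycle 2: PE[1][1] → acc 22, east 22, south 2
  cycle 3: PE[0][1] → acc 0, east 0, south 0
  cycle 3: PE[1][0] → acc 0, east 0, south 0
  cycle 3: PE[1][1] → acc 89, east 89, south 9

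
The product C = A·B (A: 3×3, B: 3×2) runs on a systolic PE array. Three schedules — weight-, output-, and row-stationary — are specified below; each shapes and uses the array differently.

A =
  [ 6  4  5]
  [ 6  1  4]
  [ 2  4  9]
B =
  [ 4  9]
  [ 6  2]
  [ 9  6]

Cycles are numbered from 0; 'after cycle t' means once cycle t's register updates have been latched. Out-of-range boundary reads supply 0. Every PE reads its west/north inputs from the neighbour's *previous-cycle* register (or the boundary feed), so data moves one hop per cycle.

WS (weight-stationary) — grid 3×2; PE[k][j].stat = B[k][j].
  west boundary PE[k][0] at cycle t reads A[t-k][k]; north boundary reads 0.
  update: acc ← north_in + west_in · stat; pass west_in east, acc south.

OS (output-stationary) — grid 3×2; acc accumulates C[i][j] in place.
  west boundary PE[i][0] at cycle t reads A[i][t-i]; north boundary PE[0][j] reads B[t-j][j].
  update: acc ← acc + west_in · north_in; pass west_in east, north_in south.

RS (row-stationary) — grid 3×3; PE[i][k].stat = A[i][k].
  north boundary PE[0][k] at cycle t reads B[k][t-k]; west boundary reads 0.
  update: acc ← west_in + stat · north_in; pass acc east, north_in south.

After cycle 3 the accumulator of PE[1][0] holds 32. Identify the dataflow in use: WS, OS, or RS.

— WS: 3×2; PE[1][0] trace:
  0: (1,0).acc=0  regs=<0,0>
  1: (1,0).acc=48  regs=<4,48>
  2: (1,0).acc=30  regs=<1,30>
  3: (1,0).acc=32  regs=<4,32>
— OS: 3×2; PE[1][0] trace:
  0: (1,0).acc=0  regs=<0,0>
  1: (1,0).acc=24  regs=<6,4>
  2: (1,0).acc=30  regs=<1,6>
  3: (1,0).acc=66  regs=<4,9>
— RS: 3×3; PE[1][0] trace:
  0: (1,0).acc=0  regs=<0,0>
  1: (1,0).acc=24  regs=<24,4>
  2: (1,0).acc=54  regs=<54,9>
  3: (1,0).acc=0  regs=<0,0>

dataflow = WS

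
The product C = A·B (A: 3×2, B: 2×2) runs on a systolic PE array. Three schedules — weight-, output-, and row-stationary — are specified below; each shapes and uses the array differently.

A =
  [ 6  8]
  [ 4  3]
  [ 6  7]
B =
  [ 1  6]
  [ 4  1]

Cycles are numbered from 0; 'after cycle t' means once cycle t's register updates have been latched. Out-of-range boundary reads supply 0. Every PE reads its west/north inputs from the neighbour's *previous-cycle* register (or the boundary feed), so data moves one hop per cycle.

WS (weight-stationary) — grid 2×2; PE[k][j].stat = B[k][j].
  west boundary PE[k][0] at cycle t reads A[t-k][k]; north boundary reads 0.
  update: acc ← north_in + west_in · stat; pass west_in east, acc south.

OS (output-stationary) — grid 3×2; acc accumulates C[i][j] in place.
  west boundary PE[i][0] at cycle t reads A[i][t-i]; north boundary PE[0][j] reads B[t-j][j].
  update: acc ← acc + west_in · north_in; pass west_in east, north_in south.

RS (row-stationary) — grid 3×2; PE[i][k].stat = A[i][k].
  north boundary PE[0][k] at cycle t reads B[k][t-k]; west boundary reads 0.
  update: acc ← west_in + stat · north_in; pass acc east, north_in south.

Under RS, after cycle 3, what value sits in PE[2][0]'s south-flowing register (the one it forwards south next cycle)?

RS (3×2). Following PE[2][0] plus its west/north inputs:
  c0 r1c0: 0 / 0 / 0
  c0 r2c0: 0 / 0 / 0
  c1 r1c0: 4 / 4 / 1
  c1 r2c0: 0 / 0 / 0
  c2 r1c0: 24 / 24 / 6
  c2 r2c0: 6 / 6 / 1
  c3 r1c0: 0 / 0 / 0
  c3 r2c0: 36 / 36 / 6

register = 6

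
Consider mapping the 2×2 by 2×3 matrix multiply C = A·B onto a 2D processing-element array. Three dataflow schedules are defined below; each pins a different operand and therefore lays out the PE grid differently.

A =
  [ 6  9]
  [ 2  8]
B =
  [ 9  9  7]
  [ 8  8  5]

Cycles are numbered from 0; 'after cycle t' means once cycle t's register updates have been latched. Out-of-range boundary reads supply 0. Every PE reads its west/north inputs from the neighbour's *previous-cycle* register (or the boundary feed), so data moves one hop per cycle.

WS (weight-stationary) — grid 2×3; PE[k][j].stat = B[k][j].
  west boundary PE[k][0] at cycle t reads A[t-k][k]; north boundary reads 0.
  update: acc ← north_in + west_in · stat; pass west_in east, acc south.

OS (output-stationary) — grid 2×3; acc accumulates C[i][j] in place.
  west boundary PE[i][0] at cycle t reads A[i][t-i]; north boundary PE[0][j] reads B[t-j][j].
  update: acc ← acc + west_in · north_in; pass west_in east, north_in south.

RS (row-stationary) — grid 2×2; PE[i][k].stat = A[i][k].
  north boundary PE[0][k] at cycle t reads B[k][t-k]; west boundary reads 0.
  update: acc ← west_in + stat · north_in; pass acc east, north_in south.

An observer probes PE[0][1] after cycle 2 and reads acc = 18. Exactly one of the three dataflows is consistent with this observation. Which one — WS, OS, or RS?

dataflow = WS

WS [2×3] PE[0][1] across cycles:
  step 0 · PE0,1: acc=0; fwd→0 fwd↓0
  step 1 · PE0,1: acc=54; fwd→6 fwd↓54
  step 2 · PE0,1: acc=18; fwd→2 fwd↓18
OS [2×3] PE[0][1] across cycles:
  step 0 · PE0,1: acc=0; fwd→0 fwd↓0
  step 1 · PE0,1: acc=54; fwd→6 fwd↓9
  step 2 · PE0,1: acc=126; fwd→9 fwd↓8
RS [2×2] PE[0][1] across cycles:
  step 0 · PE0,1: acc=0; fwd→0 fwd↓0
  step 1 · PE0,1: acc=126; fwd→126 fwd↓8
  step 2 · PE0,1: acc=126; fwd→126 fwd↓8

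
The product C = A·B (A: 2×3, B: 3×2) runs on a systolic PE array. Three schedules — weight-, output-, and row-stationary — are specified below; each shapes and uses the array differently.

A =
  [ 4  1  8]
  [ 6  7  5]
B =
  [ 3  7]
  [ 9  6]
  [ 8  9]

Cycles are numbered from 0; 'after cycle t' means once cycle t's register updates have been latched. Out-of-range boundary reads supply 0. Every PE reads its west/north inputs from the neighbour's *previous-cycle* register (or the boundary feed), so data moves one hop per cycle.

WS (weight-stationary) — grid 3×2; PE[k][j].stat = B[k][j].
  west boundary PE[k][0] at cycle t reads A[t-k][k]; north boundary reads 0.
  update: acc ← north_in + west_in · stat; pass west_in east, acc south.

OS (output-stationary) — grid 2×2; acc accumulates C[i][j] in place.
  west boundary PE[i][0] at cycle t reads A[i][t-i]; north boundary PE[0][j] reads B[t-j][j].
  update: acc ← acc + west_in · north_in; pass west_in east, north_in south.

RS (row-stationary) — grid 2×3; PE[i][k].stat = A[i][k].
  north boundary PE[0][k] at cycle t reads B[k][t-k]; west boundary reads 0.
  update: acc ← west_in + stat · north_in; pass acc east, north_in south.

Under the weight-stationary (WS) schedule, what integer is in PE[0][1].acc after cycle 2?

PE[0][1].acc = 42

WS (3×2). Following PE[0][1] plus its west/north inputs:
  cycle 0: PE[0][0] → acc 12, east 4, south 12
  cycle 0: PE[0][1] → acc 0, east 0, south 0
  cycle 1: PE[0][0] → acc 18, east 6, south 18
  cycle 1: PE[0][1] → acc 28, east 4, south 28
  cycle 2: PE[0][0] → acc 0, east 0, south 0
  cycle 2: PE[0][1] → acc 42, east 6, south 42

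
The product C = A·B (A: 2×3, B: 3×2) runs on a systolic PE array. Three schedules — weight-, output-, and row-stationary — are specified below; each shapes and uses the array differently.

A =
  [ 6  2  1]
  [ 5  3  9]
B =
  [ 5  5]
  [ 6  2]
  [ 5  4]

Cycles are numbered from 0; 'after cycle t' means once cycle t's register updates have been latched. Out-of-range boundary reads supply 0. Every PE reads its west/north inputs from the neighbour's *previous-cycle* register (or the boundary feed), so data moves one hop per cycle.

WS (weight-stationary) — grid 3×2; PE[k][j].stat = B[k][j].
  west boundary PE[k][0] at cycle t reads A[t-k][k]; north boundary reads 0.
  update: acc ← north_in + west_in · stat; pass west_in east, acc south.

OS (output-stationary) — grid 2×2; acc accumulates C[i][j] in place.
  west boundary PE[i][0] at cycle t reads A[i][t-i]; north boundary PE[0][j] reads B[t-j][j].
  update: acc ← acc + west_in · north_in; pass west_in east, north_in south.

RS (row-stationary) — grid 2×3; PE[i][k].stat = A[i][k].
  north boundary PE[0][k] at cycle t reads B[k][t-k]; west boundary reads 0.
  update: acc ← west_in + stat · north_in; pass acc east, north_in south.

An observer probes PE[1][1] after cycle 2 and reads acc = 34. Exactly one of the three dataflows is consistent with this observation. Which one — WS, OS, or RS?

WS [3×2] PE[1][1] across cycles:
  @0  [1,1]  acc 0  |  →0  ↓0
  @1  [1,1]  acc 0  |  →0  ↓0
  @2  [1,1]  acc 34  |  →2  ↓34
OS [2×2] PE[1][1] across cycles:
  @0  [1,1]  acc 0  |  →0  ↓0
  @1  [1,1]  acc 0  |  →0  ↓0
  @2  [1,1]  acc 25  |  →5  ↓5
RS [2×3] PE[1][1] across cycles:
  @0  [1,1]  acc 0  |  →0  ↓0
  @1  [1,1]  acc 0  |  →0  ↓0
  @2  [1,1]  acc 43  |  →43  ↓6

dataflow = WS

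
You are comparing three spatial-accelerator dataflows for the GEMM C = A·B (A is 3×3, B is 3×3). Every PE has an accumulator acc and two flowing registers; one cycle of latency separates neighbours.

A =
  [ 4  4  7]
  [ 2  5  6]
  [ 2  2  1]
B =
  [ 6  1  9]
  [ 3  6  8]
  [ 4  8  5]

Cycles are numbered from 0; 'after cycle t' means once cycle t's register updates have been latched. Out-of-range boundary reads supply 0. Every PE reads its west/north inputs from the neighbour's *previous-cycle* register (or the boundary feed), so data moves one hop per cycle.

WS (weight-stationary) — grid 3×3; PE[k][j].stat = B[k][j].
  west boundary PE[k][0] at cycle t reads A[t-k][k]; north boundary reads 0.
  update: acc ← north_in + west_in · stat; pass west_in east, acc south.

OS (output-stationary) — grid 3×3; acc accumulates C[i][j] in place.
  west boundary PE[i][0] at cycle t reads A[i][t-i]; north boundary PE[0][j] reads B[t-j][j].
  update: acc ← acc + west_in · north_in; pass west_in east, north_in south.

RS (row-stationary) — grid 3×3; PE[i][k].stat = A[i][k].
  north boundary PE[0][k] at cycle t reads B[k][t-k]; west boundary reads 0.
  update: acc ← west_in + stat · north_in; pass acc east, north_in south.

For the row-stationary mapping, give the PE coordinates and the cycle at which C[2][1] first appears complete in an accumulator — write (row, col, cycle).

RS — PE[2][2] is where C[2][1] collects:
  step 0 · PE2,2: acc=0; fwd→0 fwd↓0
  step 1 · PE2,2: acc=0; fwd→0 fwd↓0
  step 2 · PE2,2: acc=0; fwd→0 fwd↓0
  step 3 · PE2,2: acc=0; fwd→0 fwd↓0
  step 4 · PE2,2: acc=22; fwd→22 fwd↓4
  step 5 · PE2,2: acc=22; fwd→22 fwd↓8

(row, col, cycle) = (2, 2, 5)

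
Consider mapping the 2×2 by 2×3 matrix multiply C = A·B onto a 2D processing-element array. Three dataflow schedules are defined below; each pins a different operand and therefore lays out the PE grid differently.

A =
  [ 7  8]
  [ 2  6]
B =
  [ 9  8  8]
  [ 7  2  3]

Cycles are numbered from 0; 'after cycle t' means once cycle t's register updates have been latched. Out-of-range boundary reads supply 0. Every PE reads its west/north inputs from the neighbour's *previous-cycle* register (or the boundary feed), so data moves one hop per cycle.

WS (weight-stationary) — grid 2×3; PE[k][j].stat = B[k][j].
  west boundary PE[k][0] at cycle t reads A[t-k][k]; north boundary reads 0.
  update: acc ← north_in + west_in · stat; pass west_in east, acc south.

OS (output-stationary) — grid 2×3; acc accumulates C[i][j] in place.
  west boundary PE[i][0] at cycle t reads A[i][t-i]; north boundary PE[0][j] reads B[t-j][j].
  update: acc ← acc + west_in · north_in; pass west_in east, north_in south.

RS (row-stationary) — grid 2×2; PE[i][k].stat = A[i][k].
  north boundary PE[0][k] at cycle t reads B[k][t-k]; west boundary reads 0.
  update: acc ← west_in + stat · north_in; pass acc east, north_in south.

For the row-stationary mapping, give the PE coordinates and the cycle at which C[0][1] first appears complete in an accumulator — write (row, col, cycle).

RS: C[0][1] accumulates in PE[0][1]:
  @0  [0,1]  acc 0  |  →0  ↓0
  @1  [0,1]  acc 119  |  →119  ↓7
  @2  [0,1]  acc 72  |  →72  ↓2

(row, col, cycle) = (0, 1, 2)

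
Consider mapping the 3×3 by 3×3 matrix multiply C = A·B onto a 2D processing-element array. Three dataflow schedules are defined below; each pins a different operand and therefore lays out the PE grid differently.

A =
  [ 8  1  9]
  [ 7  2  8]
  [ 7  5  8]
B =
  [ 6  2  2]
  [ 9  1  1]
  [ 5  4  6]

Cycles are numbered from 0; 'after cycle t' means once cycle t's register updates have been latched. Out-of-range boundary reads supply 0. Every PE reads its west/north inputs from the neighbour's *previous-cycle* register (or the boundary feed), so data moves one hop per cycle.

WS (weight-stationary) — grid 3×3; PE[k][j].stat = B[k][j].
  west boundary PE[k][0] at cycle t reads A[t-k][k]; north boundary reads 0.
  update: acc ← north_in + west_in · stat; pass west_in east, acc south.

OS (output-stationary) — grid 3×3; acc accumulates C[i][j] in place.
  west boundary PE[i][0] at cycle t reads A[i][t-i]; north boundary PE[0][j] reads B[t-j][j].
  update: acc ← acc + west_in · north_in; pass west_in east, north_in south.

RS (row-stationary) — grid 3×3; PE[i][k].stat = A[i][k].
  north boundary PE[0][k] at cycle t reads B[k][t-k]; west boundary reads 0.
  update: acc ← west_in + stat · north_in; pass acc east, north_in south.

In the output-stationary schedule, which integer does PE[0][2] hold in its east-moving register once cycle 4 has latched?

register = 9

OS (3×3). Following PE[0][2] plus its west/north inputs:
  t=0 PE[0][1]: acc=0 h=0 v=0
  t=0 PE[0][2]: acc=0 h=0 v=0
  t=1 PE[0][1]: acc=16 h=8 v=2
  t=1 PE[0][2]: acc=0 h=0 v=0
  t=2 PE[0][1]: acc=17 h=1 v=1
  t=2 PE[0][2]: acc=16 h=8 v=2
  t=3 PE[0][1]: acc=53 h=9 v=4
  t=3 PE[0][2]: acc=17 h=1 v=1
  t=4 PE[0][1]: acc=53 h=0 v=0
  t=4 PE[0][2]: acc=71 h=9 v=6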